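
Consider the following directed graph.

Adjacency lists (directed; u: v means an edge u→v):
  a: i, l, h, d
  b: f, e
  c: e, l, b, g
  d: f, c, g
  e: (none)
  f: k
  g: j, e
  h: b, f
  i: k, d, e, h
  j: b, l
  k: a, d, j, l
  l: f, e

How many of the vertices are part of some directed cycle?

A vertex is on a directed cycle iff it belongs to a strongly connected component of size ≥ 2 (or has a self-loop).
The vertices on cycles are {a, b, c, d, f, g, h, i, j, k, l} — 11 in total.

11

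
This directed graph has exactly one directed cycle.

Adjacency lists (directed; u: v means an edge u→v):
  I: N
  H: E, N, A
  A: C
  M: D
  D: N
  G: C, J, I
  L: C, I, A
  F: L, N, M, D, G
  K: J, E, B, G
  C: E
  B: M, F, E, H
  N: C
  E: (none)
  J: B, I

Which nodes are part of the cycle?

B, F, G, J

DFS with gray/black marking from G:
G gray
  C gray
    E gray
    E black
  C black
  J gray
    B gray
      M gray
        D gray
          N gray
            N→C: C black — skip
          N black
        D black
      M black
      F gray
        L gray
          L→C: C black — skip
          I gray
            I→N: N black — skip
          I black
          A gray
            A→C: C black — skip
          A black
        L black
        F→N: N black — skip
        F→M: M black — skip
        F→D: D black — skip
        F→G: G is gray → back edge
Back edge closes the cycle G → J → B → F → G; its vertices are {B, F, G, J}.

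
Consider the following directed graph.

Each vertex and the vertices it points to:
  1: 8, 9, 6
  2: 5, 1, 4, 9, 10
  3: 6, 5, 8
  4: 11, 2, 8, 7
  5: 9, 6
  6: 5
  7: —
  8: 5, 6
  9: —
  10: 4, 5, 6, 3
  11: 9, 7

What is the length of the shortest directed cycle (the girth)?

2

For each vertex v, BFS finds the shortest path from v back to v.
The shortest such closed walk is 4 → 2 → 4, length 2.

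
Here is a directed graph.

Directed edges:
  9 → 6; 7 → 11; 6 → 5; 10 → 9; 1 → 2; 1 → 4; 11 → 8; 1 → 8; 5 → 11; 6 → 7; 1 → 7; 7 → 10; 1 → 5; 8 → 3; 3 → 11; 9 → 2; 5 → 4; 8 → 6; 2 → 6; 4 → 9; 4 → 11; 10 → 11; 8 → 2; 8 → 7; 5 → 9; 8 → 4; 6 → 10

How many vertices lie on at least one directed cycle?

10

A vertex is on a directed cycle iff it belongs to a strongly connected component of size ≥ 2 (or has a self-loop).
The vertices on cycles are {2, 3, 4, 5, 6, 7, 8, 9, 10, 11} — 10 in total.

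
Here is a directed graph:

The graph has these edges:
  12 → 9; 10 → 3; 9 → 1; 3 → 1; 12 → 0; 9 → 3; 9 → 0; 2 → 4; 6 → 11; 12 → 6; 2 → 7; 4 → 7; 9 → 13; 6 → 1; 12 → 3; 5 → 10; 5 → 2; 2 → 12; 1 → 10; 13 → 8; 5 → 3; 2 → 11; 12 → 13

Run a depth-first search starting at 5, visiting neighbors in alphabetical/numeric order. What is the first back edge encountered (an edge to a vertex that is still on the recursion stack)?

10→3

DFS from 5 (visiting neighbors in alphabetical/numeric order); mark gray on enter, black on exit:
5 gray
  2 gray
    4 gray
      7 gray
      7 black
    4 black
    2→7: 7 black — skip
    11 gray
    11 black
    12 gray
      0 gray
      0 black
      3 gray
        1 gray
          10 gray
            10→3: 3 is gray → back edge
First back edge: 10 → 3.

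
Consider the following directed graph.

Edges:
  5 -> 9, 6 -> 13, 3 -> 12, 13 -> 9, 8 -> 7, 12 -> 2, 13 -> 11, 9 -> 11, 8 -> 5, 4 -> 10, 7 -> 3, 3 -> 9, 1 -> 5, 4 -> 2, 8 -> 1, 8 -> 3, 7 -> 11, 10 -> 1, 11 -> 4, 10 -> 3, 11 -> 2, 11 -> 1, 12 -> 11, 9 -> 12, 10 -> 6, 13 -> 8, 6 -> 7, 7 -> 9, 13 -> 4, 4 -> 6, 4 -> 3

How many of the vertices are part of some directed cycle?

A vertex is on a directed cycle iff it belongs to a strongly connected component of size ≥ 2 (or has a self-loop).
The vertices on cycles are {1, 3, 4, 5, 6, 7, 8, 9, 10, 11, 12, 13} — 12 in total.

12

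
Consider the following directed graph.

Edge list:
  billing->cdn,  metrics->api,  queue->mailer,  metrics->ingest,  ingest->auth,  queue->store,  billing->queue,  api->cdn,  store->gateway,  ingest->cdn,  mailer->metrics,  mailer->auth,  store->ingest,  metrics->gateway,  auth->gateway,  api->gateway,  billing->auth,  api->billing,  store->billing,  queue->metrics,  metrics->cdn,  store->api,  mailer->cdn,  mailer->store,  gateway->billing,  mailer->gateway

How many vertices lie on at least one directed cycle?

9

A vertex is on a directed cycle iff it belongs to a strongly connected component of size ≥ 2 (or has a self-loop).
The vertices on cycles are {api, auth, queue, store, ingest, mailer, billing, gateway, metrics} — 9 in total.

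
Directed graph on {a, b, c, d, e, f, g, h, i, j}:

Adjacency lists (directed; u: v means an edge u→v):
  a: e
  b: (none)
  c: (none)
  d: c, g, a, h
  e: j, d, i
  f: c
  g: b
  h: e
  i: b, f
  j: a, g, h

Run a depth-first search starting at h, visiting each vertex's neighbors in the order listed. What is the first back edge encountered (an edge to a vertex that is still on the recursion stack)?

a→e

DFS from h (visiting each vertex's neighbors in the order listed); mark gray on enter, black on exit:
h gray
  e gray
    j gray
      a gray
        a→e: e is gray → back edge
First back edge: a → e.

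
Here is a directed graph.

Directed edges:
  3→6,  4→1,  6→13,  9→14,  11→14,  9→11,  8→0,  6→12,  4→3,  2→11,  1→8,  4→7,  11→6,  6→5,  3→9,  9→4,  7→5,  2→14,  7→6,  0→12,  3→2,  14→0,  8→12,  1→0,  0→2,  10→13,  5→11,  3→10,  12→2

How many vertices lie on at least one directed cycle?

10

A vertex is on a directed cycle iff it belongs to a strongly connected component of size ≥ 2 (or has a self-loop).
The vertices on cycles are {0, 2, 3, 4, 5, 6, 9, 11, 12, 14} — 10 in total.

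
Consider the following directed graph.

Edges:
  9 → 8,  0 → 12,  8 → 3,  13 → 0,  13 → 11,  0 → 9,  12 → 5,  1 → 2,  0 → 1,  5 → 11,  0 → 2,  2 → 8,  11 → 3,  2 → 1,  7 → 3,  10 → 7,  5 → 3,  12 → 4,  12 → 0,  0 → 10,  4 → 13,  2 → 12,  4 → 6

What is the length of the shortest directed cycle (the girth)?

2

For each vertex v, BFS finds the shortest path from v back to v.
The shortest such closed walk is 0 → 12 → 0, length 2.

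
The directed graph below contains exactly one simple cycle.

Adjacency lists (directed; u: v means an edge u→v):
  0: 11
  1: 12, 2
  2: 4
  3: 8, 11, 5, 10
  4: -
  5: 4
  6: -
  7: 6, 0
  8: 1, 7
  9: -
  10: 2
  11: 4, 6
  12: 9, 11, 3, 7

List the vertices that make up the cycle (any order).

DFS with gray/black marking from 12:
12 gray
  9 gray
  9 black
  11 gray
    4 gray
    4 black
    6 gray
    6 black
  11 black
  3 gray
    8 gray
      1 gray
        1→12: 12 is gray → back edge
Back edge closes the cycle 12 → 3 → 8 → 1 → 12; its vertices are {1, 3, 8, 12}.

1, 3, 8, 12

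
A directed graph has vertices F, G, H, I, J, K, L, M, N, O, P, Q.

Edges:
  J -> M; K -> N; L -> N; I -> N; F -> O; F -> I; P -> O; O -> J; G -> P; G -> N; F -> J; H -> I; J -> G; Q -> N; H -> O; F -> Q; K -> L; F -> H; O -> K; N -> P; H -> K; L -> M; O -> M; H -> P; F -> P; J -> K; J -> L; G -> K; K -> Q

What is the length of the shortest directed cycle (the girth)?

For each vertex v, BFS finds the shortest path from v back to v.
The shortest such closed walk is J → G → P → O → J, length 4.

4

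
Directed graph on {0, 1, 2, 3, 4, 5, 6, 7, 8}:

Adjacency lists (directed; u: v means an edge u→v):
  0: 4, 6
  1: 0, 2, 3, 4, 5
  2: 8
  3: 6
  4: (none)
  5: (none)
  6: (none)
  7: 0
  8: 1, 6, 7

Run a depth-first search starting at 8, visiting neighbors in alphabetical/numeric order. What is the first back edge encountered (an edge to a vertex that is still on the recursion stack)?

DFS from 8 (visiting neighbors in alphabetical/numeric order); mark gray on enter, black on exit:
8 gray
  1 gray
    0 gray
      4 gray
      4 black
      6 gray
      6 black
    0 black
    2 gray
      2→8: 8 is gray → back edge
First back edge: 2 → 8.

2->8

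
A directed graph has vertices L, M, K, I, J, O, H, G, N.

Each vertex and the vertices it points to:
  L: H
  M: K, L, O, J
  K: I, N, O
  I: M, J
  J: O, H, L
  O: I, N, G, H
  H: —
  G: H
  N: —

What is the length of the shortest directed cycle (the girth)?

3

For each vertex v, BFS finds the shortest path from v back to v.
The shortest such closed walk is M → K → I → M, length 3.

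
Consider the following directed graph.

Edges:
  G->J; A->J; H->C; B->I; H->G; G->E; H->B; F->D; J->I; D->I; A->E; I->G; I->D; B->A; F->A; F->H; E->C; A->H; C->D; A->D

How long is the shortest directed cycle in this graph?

2

For each vertex v, BFS finds the shortest path from v back to v.
The shortest such closed walk is D → I → D, length 2.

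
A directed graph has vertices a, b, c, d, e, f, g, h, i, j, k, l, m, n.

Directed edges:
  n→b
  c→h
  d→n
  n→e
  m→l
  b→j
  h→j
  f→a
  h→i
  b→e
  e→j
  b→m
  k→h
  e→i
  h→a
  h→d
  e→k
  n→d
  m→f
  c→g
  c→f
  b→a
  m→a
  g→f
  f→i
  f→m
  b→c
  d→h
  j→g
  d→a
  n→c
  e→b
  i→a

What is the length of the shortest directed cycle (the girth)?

2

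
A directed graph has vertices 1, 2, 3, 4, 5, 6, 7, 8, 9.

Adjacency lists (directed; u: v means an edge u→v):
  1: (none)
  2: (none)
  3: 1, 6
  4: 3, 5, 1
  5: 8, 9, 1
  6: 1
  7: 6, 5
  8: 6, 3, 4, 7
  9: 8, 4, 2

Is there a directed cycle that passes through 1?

No

1 lies on a cycle iff there is a path from 1 back to itself.
Exploring from 1, it never reaches itself; equivalently, its strongly connected component is a singleton.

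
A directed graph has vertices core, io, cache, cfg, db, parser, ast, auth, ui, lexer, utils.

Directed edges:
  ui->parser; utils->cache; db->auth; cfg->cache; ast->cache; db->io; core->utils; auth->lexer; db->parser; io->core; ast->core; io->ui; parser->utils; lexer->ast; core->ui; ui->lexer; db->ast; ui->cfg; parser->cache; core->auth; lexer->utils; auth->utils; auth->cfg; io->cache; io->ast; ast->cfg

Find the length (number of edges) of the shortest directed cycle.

4

For each vertex v, BFS finds the shortest path from v back to v.
The shortest such closed walk is ui → lexer → ast → core → ui, length 4.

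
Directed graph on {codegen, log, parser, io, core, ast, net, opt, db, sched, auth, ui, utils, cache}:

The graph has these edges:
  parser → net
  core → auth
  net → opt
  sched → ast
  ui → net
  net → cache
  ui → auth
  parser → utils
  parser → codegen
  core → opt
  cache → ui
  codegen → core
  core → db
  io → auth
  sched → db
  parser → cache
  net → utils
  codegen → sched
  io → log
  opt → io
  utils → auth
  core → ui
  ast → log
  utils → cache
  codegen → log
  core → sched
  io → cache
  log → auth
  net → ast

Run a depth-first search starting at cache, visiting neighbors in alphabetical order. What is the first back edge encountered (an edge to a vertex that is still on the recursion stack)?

net->cache

DFS from cache (visiting neighbors in alphabetical order); mark gray on enter, black on exit:
cache gray
  ui gray
    auth gray
    auth black
    net gray
      ast gray
        log gray
          log→auth: auth black — skip
        log black
      ast black
      net→cache: cache is gray → back edge
First back edge: net → cache.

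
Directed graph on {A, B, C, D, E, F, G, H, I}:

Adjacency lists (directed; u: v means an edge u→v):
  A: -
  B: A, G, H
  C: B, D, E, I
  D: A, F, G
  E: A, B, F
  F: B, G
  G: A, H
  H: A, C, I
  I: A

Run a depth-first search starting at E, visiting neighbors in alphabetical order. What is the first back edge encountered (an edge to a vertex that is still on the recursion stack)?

C->B

DFS from E (visiting neighbors in alphabetical order); mark gray on enter, black on exit:
E gray
  A gray
  A black
  B gray
    B→A: A black — skip
    G gray
      G→A: A black — skip
      H gray
        H→A: A black — skip
        C gray
          C→B: B is gray → back edge
First back edge: C → B.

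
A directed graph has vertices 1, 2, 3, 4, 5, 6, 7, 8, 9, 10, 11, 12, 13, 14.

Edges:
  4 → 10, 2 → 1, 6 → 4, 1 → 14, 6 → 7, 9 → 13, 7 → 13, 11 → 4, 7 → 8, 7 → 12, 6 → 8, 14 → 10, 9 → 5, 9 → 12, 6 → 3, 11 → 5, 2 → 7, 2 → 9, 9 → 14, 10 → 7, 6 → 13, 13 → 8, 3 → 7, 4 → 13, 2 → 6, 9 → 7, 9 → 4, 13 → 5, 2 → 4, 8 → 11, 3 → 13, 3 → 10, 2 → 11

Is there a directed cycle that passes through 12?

12 lies on a cycle iff there is a path from 12 back to itself.
Exploring from 12, it never reaches itself; equivalently, its strongly connected component is a singleton.

No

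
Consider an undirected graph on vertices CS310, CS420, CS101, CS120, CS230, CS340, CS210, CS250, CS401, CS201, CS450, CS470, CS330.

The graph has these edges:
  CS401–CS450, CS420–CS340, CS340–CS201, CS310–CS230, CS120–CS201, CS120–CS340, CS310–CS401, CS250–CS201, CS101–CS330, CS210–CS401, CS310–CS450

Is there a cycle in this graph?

Yes

DFS, tracking each vertex's parent; an edge to a visited non-parent vertex closes a cycle.
Start from CS201:
visit CS201 (parent –)
  visit CS120 (parent CS201)
    CS120–CS201: parent, skip
    visit CS340 (parent CS120)
      CS340–CS201: CS201 visited and ≠ parent → cycle
Cycle: CS201 – CS120 – CS340 – CS201.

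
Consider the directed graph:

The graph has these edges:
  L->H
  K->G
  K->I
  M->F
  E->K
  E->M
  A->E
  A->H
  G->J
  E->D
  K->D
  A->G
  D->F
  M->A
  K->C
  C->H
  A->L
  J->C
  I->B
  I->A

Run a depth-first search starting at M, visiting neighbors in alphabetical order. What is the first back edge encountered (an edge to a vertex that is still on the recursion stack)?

I->A

DFS from M (visiting neighbors in alphabetical order); mark gray on enter, black on exit:
M gray
  A gray
    E gray
      D gray
        F gray
        F black
      D black
      K gray
        C gray
          H gray
          H black
        C black
        K→D: D black — skip
        G gray
          J gray
            J→C: C black — skip
          J black
        G black
        I gray
          I→A: A is gray → back edge
First back edge: I → A.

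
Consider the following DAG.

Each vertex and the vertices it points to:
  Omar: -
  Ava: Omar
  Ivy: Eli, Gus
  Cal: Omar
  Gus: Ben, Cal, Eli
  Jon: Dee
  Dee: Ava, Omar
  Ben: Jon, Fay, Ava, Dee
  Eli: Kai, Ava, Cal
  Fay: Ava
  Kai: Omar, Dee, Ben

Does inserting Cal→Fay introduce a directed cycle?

No

Adding Cal→Fay creates a cycle iff Fay can already reach Cal.
Explore from Fay: no path reaches Cal. The graph stays acyclic.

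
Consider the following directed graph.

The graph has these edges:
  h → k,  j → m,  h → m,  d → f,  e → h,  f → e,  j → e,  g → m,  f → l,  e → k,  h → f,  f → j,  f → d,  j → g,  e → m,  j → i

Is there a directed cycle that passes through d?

Yes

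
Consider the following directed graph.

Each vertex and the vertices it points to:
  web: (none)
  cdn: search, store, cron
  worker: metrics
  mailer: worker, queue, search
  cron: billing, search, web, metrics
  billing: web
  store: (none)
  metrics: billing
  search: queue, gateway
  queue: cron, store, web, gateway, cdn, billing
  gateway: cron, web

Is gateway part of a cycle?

gateway is on a cycle iff gateway can reach itself via ≥1 edge.
gateway → cron → search → gateway — yes.

Yes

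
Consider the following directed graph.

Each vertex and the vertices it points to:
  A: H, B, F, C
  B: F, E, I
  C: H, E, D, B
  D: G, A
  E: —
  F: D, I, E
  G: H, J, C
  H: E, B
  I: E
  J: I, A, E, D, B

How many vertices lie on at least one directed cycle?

8

A vertex is on a directed cycle iff it belongs to a strongly connected component of size ≥ 2 (or has a self-loop).
The vertices on cycles are {A, B, C, D, F, G, H, J} — 8 in total.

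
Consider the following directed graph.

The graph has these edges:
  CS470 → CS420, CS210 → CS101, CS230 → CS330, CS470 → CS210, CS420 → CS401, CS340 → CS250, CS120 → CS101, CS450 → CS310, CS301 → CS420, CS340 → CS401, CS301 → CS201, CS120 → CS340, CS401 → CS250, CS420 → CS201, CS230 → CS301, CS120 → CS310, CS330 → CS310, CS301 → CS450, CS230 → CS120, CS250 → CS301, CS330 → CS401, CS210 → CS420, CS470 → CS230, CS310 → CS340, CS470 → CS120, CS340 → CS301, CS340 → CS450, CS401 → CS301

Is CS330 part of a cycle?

CS330 lies on a cycle iff there is a path from CS330 back to itself.
Exploring from CS330, it never reaches itself; equivalently, its strongly connected component is a singleton.

No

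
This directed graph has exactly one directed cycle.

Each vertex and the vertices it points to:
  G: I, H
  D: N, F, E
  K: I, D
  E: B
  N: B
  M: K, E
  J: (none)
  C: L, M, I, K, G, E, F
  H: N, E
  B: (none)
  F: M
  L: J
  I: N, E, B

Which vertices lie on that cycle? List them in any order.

D, F, K, M

DFS with gray/black marking from K:
K gray
  I gray
    N gray
      B gray
      B black
    N black
    E gray
      E→B: B black — skip
    E black
    I→B: B black — skip
  I black
  D gray
    D→N: N black — skip
    F gray
      M gray
        M→K: K is gray → back edge
Back edge closes the cycle K → D → F → M → K; its vertices are {D, F, K, M}.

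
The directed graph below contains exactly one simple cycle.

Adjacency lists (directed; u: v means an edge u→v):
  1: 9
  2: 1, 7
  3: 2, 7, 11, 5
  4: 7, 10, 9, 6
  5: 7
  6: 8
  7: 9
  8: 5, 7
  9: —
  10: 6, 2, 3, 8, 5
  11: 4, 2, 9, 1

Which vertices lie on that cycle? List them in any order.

3, 4, 10, 11

DFS with gray/black marking from 3:
3 gray
  2 gray
    1 gray
      9 gray
      9 black
    1 black
    7 gray
      7→9: 9 black — skip
    7 black
  2 black
  3→7: 7 black — skip
  11 gray
    4 gray
      4→7: 7 black — skip
      10 gray
        6 gray
          8 gray
            5 gray
              5→7: 7 black — skip
            5 black
            8→7: 7 black — skip
          8 black
        6 black
        10→2: 2 black — skip
        10→3: 3 is gray → back edge
Back edge closes the cycle 3 → 11 → 4 → 10 → 3; its vertices are {3, 4, 10, 11}.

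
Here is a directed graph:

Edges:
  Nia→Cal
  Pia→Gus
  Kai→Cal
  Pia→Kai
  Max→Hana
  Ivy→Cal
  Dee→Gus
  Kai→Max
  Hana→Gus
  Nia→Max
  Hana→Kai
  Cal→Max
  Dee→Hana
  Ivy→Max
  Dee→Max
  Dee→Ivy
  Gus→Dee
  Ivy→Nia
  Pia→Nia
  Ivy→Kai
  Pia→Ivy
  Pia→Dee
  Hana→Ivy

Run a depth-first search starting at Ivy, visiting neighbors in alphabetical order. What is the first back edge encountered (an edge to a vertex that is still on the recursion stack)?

Dee→Gus

DFS from Ivy (visiting neighbors in alphabetical order); mark gray on enter, black on exit:
Ivy gray
  Cal gray
    Max gray
      Hana gray
        Gus gray
          Dee gray
            Dee→Gus: Gus is gray → back edge
First back edge: Dee → Gus.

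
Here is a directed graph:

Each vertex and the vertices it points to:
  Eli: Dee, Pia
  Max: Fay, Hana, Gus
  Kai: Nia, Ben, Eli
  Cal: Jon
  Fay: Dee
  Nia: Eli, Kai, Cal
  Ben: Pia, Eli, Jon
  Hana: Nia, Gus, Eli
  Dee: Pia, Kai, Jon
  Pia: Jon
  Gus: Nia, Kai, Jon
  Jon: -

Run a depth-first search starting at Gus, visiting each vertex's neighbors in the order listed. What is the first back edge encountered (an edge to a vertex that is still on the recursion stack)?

Kai->Nia

DFS from Gus (visiting each vertex's neighbors in the order listed); mark gray on enter, black on exit:
Gus gray
  Nia gray
    Eli gray
      Dee gray
        Pia gray
          Jon gray
          Jon black
        Pia black
        Kai gray
          Kai→Nia: Nia is gray → back edge
First back edge: Kai → Nia.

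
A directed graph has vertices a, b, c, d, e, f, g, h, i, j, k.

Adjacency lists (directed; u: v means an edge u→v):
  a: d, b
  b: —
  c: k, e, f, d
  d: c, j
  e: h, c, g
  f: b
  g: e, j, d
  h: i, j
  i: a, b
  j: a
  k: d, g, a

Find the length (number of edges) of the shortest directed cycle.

For each vertex v, BFS finds the shortest path from v back to v.
The shortest such closed walk is c → e → c, length 2.

2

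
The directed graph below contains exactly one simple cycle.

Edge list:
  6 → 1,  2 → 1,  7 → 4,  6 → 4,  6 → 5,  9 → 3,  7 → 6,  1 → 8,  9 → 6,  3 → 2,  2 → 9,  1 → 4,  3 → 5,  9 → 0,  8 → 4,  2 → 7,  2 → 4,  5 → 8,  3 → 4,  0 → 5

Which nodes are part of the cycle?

2, 3, 9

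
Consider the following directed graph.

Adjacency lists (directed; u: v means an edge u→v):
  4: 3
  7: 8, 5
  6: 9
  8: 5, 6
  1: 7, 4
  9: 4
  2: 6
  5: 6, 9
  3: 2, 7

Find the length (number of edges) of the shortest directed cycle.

5

For each vertex v, BFS finds the shortest path from v back to v.
The shortest such closed walk is 4 → 3 → 7 → 5 → 9 → 4, length 5.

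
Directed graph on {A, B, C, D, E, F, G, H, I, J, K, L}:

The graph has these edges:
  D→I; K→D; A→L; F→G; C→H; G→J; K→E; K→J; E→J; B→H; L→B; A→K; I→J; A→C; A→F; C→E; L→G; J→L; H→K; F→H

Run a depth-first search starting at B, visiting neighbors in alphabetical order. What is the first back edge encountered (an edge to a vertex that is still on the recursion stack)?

DFS from B (visiting neighbors in alphabetical order); mark gray on enter, black on exit:
B gray
  H gray
    K gray
      D gray
        I gray
          J gray
            L gray
              L→B: B is gray → back edge
First back edge: L → B.

L->B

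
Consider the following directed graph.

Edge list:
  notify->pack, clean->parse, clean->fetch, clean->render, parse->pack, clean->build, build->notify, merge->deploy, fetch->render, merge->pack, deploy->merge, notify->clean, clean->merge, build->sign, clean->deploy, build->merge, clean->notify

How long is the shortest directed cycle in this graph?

2

For each vertex v, BFS finds the shortest path from v back to v.
The shortest such closed walk is notify → clean → notify, length 2.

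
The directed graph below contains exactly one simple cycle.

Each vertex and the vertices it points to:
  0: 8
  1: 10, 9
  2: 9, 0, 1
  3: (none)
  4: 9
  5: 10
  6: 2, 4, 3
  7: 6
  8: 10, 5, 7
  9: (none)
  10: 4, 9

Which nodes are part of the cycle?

0, 2, 6, 7, 8

DFS with gray/black marking from 2:
2 gray
  9 gray
  9 black
  0 gray
    8 gray
      10 gray
        4 gray
          4→9: 9 black — skip
        4 black
        10→9: 9 black — skip
      10 black
      5 gray
        5→10: 10 black — skip
      5 black
      7 gray
        6 gray
          6→2: 2 is gray → back edge
Back edge closes the cycle 2 → 0 → 8 → 7 → 6 → 2; its vertices are {0, 2, 6, 7, 8}.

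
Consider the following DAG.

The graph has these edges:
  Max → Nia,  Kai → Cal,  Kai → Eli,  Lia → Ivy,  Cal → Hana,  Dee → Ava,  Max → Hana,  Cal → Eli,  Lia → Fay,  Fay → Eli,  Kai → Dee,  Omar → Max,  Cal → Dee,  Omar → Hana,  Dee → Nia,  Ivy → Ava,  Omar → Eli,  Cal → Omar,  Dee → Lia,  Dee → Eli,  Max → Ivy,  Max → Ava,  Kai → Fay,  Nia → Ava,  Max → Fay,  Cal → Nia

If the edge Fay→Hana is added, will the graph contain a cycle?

No

Adding Fay→Hana creates a cycle iff Hana can already reach Fay.
Explore from Hana: no path reaches Fay. The graph stays acyclic.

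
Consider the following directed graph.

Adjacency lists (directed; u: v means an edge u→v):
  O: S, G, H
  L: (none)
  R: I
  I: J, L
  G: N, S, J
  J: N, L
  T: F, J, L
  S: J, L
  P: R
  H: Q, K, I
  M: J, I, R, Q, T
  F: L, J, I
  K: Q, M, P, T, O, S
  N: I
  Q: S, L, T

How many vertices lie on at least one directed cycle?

6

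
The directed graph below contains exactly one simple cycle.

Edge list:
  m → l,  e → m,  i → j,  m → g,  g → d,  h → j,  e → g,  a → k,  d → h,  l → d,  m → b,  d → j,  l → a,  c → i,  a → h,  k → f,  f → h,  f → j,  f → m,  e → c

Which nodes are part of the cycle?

a, f, k, l, m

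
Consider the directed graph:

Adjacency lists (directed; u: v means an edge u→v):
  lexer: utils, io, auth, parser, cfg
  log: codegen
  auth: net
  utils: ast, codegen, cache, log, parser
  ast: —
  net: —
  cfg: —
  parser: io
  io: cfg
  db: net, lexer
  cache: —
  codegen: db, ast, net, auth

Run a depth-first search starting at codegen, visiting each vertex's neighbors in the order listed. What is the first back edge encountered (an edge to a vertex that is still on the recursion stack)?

utils->codegen

DFS from codegen (visiting each vertex's neighbors in the order listed); mark gray on enter, black on exit:
codegen gray
  db gray
    net gray
    net black
    lexer gray
      utils gray
        ast gray
        ast black
        utils→codegen: codegen is gray → back edge
First back edge: utils → codegen.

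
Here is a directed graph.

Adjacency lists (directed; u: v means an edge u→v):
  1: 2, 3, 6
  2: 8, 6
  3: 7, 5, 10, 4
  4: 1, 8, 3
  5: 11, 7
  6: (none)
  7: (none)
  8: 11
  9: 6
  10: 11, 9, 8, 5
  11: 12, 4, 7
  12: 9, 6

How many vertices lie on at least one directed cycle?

8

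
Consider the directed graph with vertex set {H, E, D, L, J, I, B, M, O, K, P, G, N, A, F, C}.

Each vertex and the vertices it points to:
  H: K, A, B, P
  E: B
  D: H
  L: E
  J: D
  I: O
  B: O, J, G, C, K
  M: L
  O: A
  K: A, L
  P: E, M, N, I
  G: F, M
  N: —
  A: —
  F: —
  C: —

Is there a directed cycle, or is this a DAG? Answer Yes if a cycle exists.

Yes

DFS with white/gray/black marking, starting from L:
L gray
  E gray
    B gray
      O gray
        A gray
        A black
      O black
      J gray
        D gray
          H gray
            K gray
              K→A: A black — skip
              K→L: L is gray → back edge
Back edge found, so a cycle exists: L → E → B → J → D → H → K → L.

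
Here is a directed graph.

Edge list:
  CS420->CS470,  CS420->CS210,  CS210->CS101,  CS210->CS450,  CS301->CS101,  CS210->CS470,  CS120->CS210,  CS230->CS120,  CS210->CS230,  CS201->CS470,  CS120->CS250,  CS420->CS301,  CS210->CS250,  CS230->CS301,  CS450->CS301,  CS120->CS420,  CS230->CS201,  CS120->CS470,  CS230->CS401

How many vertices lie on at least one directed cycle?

4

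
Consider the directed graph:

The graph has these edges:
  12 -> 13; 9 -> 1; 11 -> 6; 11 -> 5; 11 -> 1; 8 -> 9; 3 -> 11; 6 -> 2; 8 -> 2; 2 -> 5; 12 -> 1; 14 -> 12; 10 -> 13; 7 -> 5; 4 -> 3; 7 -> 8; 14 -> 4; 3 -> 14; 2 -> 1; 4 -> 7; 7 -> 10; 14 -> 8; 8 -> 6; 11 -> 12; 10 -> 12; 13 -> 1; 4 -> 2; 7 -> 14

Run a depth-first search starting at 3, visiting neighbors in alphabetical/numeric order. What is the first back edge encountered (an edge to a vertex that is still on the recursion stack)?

4→3

DFS from 3 (visiting neighbors in alphabetical/numeric order); mark gray on enter, black on exit:
3 gray
  11 gray
    1 gray
    1 black
    5 gray
    5 black
    6 gray
      2 gray
        2→1: 1 black — skip
        2→5: 5 black — skip
      2 black
    6 black
    12 gray
      12→1: 1 black — skip
      13 gray
        13→1: 1 black — skip
      13 black
    12 black
  11 black
  14 gray
    4 gray
      4→2: 2 black — skip
      4→3: 3 is gray → back edge
First back edge: 4 → 3.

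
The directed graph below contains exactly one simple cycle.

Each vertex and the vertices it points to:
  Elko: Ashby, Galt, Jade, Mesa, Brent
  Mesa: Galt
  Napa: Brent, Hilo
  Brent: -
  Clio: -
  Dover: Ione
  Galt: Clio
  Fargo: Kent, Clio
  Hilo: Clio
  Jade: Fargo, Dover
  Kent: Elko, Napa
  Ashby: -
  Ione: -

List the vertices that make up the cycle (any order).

DFS with gray/black marking from Kent:
Kent gray
  Elko gray
    Ashby gray
    Ashby black
    Galt gray
      Clio gray
      Clio black
    Galt black
    Jade gray
      Fargo gray
        Fargo→Kent: Kent is gray → back edge
Back edge closes the cycle Kent → Elko → Jade → Fargo → Kent; its vertices are {Elko, Jade, Kent, Fargo}.

Elko, Jade, Kent, Fargo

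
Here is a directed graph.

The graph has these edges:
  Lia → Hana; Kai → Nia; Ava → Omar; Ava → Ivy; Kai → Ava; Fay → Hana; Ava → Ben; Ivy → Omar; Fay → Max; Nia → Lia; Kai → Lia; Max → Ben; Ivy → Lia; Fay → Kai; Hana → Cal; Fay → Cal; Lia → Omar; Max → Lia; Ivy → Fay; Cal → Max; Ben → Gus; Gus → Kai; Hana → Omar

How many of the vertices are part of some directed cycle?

A vertex is on a directed cycle iff it belongs to a strongly connected component of size ≥ 2 (or has a self-loop).
The vertices on cycles are {Ava, Ben, Cal, Fay, Gus, Ivy, Kai, Lia, Max, Nia, Hana} — 11 in total.

11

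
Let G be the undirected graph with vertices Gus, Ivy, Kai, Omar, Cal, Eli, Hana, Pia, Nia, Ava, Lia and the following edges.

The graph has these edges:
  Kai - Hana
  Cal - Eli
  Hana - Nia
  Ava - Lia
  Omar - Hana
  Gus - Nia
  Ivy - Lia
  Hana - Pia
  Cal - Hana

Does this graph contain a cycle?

No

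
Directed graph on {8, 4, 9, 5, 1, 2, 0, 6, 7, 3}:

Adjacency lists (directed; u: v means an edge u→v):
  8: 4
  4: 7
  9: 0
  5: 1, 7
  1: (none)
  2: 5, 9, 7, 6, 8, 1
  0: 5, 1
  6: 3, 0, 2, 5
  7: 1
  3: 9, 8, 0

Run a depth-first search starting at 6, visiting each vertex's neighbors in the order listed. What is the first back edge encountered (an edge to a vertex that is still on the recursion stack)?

DFS from 6 (visiting each vertex's neighbors in the order listed); mark gray on enter, black on exit:
6 gray
  3 gray
    9 gray
      0 gray
        5 gray
          1 gray
          1 black
          7 gray
            7→1: 1 black — skip
          7 black
        5 black
        0→1: 1 black — skip
      0 black
    9 black
    8 gray
      4 gray
        4→7: 7 black — skip
      4 black
    8 black
    3→0: 0 black — skip
  3 black
  6→0: 0 black — skip
  2 gray
    2→5: 5 black — skip
    2→9: 9 black — skip
    2→7: 7 black — skip
    2→6: 6 is gray → back edge
First back edge: 2 → 6.

2->6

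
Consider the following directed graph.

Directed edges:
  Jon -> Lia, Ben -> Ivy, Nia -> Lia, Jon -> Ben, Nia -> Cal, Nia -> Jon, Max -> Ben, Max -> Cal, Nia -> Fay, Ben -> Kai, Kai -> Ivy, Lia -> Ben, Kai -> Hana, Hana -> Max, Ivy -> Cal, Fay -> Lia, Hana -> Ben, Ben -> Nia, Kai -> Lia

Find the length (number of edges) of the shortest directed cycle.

For each vertex v, BFS finds the shortest path from v back to v.
The shortest such closed walk is Kai → Hana → Ben → Kai, length 3.

3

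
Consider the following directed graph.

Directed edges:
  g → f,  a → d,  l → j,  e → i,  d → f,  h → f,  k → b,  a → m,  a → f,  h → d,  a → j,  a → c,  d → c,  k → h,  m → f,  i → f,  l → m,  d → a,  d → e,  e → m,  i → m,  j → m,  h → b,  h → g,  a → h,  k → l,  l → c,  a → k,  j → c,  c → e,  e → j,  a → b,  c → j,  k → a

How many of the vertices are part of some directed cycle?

7

A vertex is on a directed cycle iff it belongs to a strongly connected component of size ≥ 2 (or has a self-loop).
The vertices on cycles are {a, c, d, e, h, j, k} — 7 in total.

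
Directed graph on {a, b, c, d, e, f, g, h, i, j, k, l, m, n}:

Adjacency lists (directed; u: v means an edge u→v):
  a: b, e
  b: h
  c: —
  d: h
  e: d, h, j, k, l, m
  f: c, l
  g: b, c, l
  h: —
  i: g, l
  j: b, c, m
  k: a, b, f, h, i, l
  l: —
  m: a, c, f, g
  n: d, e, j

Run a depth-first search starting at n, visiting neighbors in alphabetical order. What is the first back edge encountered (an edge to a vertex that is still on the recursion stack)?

DFS from n (visiting neighbors in alphabetical order); mark gray on enter, black on exit:
n gray
  d gray
    h gray
    h black
  d black
  e gray
    e→d: d black — skip
    e→h: h black — skip
    j gray
      b gray
        b→h: h black — skip
      b black
      c gray
      c black
      m gray
        a gray
          a→b: b black — skip
          a→e: e is gray → back edge
First back edge: a → e.

a->e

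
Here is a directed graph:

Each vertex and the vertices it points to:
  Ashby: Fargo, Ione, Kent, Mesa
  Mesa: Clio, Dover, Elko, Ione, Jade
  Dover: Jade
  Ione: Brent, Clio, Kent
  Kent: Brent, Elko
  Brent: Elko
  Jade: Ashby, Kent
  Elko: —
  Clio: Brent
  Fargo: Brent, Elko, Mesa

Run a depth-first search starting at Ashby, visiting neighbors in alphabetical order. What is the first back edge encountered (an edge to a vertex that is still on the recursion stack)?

DFS from Ashby (visiting neighbors in alphabetical order); mark gray on enter, black on exit:
Ashby gray
  Fargo gray
    Brent gray
      Elko gray
      Elko black
    Brent black
    Fargo→Elko: Elko black — skip
    Mesa gray
      Clio gray
        Clio→Brent: Brent black — skip
      Clio black
      Dover gray
        Jade gray
          Jade→Ashby: Ashby is gray → back edge
First back edge: Jade → Ashby.

Jade->Ashby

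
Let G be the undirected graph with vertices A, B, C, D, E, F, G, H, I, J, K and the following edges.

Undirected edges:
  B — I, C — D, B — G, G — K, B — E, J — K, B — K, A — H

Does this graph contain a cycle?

DFS, tracking each vertex's parent; an edge to a visited non-parent vertex closes a cycle.
Start from J:
visit J (parent –)
  visit K (parent J)
    visit G (parent K)
      visit B (parent G)
        B–G: parent, skip
        visit E (parent B)
          E–B: parent, skip
        visit I (parent B)
          I–B: parent, skip
        B–K: K visited and ≠ parent → cycle
Cycle: K – G – B – K.

Yes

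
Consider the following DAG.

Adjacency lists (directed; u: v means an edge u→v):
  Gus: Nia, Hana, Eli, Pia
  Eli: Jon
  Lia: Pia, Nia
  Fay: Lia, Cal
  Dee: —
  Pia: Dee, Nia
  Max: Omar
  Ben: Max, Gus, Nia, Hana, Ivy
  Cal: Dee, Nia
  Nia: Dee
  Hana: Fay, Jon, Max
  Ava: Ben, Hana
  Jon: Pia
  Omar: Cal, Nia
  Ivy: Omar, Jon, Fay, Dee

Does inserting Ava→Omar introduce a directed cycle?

No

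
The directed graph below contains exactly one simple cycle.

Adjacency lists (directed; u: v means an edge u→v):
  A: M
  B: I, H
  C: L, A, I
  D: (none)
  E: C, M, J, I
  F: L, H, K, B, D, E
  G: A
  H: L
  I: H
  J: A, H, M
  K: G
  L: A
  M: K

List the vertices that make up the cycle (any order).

A, G, K, M

DFS with gray/black marking from K:
K gray
  G gray
    A gray
      M gray
        M→K: K is gray → back edge
Back edge closes the cycle K → G → A → M → K; its vertices are {A, G, K, M}.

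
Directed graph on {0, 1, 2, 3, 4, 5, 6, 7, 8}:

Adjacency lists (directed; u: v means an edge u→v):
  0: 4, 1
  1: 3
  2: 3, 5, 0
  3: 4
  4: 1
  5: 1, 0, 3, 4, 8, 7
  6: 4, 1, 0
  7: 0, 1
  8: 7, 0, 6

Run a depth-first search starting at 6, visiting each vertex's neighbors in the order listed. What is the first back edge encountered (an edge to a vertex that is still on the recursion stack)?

DFS from 6 (visiting each vertex's neighbors in the order listed); mark gray on enter, black on exit:
6 gray
  4 gray
    1 gray
      3 gray
        3→4: 4 is gray → back edge
First back edge: 3 → 4.

3->4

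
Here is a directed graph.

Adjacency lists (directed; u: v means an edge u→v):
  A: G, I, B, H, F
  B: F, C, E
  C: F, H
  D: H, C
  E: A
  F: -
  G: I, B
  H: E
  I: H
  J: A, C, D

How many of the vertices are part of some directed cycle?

7

A vertex is on a directed cycle iff it belongs to a strongly connected component of size ≥ 2 (or has a self-loop).
The vertices on cycles are {A, B, C, E, G, H, I} — 7 in total.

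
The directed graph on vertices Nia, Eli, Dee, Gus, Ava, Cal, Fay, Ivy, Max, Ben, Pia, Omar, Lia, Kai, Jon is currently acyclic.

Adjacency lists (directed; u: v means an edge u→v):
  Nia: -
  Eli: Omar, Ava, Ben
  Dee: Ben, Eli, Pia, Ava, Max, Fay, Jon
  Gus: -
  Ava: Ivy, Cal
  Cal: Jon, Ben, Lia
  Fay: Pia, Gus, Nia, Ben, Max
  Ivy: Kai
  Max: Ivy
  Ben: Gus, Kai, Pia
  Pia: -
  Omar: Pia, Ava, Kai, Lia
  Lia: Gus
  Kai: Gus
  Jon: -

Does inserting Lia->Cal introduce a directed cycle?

Yes

Adding Lia→Cal creates a cycle iff Cal can already reach Lia.
Path from Cal: Cal → Lia.
So Cal → … → Lia → Cal is a cycle.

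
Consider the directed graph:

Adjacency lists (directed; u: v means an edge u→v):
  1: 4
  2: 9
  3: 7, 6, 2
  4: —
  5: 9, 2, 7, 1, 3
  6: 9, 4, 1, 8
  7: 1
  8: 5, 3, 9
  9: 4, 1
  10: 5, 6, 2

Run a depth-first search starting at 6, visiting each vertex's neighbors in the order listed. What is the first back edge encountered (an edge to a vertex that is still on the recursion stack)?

DFS from 6 (visiting each vertex's neighbors in the order listed); mark gray on enter, black on exit:
6 gray
  9 gray
    4 gray
    4 black
    1 gray
      1→4: 4 black — skip
    1 black
  9 black
  6→4: 4 black — skip
  6→1: 1 black — skip
  8 gray
    5 gray
      5→9: 9 black — skip
      2 gray
        2→9: 9 black — skip
      2 black
      7 gray
        7→1: 1 black — skip
      7 black
      5→1: 1 black — skip
      3 gray
        3→7: 7 black — skip
        3→6: 6 is gray → back edge
First back edge: 3 → 6.

3->6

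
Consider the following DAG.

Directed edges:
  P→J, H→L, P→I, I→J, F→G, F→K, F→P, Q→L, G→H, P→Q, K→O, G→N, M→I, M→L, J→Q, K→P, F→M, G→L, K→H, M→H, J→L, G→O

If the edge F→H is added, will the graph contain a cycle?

No

Adding F→H creates a cycle iff H can already reach F.
Explore from H: no path reaches F. The graph stays acyclic.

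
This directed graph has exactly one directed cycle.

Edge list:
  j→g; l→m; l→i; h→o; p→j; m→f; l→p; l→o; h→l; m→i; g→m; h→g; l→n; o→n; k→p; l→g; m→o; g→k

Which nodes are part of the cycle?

g, j, k, p

DFS with gray/black marking from g:
g gray
  k gray
    p gray
      j gray
        j→g: g is gray → back edge
Back edge closes the cycle g → k → p → j → g; its vertices are {g, j, k, p}.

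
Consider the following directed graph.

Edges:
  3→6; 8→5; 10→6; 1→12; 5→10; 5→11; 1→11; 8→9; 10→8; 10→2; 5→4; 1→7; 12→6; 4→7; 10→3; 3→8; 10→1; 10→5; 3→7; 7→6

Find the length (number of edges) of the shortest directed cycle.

For each vertex v, BFS finds the shortest path from v back to v.
The shortest such closed walk is 5 → 10 → 5, length 2.

2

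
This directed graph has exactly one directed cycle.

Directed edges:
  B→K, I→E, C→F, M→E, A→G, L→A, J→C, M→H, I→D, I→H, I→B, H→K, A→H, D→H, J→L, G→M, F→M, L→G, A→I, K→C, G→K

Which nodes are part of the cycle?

DFS with gray/black marking from C:
C gray
  F gray
    M gray
      E gray
      E black
      H gray
        K gray
          K→C: C is gray → back edge
Back edge closes the cycle C → F → M → H → K → C; its vertices are {C, F, H, K, M}.

C, F, H, K, M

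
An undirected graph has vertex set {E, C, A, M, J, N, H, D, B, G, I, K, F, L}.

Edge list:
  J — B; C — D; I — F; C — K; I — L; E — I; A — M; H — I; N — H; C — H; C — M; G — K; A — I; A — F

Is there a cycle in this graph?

DFS, tracking each vertex's parent; an edge to a visited non-parent vertex closes a cycle.
Start from G:
visit G (parent –)
  visit K (parent G)
    visit C (parent K)
      visit H (parent C)
        H–C: parent, skip
        visit I (parent H)
          visit A (parent I)
            visit M (parent A)
              M–C: C visited and ≠ parent → cycle
Cycle: C – H – I – A – M – C.

Yes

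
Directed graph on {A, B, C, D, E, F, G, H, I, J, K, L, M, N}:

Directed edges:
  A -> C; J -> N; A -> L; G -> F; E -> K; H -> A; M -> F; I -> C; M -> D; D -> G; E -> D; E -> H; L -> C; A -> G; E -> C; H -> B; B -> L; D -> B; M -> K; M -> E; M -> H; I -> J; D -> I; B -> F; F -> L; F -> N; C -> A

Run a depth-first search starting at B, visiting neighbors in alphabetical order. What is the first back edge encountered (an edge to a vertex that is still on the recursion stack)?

DFS from B (visiting neighbors in alphabetical order); mark gray on enter, black on exit:
B gray
  F gray
    L gray
      C gray
        A gray
          A→C: C is gray → back edge
First back edge: A → C.

A→C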